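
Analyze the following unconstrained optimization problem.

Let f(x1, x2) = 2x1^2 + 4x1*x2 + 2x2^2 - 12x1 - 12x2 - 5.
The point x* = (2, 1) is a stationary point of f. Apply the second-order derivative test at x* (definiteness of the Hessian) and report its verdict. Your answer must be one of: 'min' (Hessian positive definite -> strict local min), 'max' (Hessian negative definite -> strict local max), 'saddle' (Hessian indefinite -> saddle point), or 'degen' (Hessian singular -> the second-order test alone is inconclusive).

Compute the Hessian H = grad^2 f:
  H = [[4, 4], [4, 4]]
Verify stationarity: grad f(x*) = H x* + g = (0, 0).
Eigenvalues of H: 0, 8.
H has a zero eigenvalue (singular; positive semidefinite but not definite), so H is neither positive definite, negative definite, nor indefinite. The second-order test alone is inconclusive -> degen.
(Indeed, f is constant along the null direction of H through x*, so x* is not a strict local extremum.)

degen


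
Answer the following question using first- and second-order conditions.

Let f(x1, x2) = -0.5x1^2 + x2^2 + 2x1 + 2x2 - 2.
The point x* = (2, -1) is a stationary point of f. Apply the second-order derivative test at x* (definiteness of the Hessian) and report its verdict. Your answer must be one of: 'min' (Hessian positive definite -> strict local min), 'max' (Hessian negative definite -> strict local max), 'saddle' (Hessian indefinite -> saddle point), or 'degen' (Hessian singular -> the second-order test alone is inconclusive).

Compute the Hessian H = grad^2 f:
  H = [[-1, 0], [0, 2]]
Verify stationarity: grad f(x*) = H x* + g = (0, 0).
Eigenvalues of H: -1, 2.
Eigenvalues have mixed signs, so H is indefinite -> x* is a saddle point.

saddle


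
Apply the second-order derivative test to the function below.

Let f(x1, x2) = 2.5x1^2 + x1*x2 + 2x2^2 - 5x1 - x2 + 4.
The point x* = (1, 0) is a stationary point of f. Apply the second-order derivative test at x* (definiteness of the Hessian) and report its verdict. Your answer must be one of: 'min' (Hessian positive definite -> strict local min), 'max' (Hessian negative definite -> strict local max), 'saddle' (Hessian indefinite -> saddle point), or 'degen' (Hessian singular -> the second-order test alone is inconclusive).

Compute the Hessian H = grad^2 f:
  H = [[5, 1], [1, 4]]
Verify stationarity: grad f(x*) = H x* + g = (0, 0).
Eigenvalues of H: 3.382, 5.618.
Both eigenvalues > 0, so H is positive definite -> x* is a strict local min.

min


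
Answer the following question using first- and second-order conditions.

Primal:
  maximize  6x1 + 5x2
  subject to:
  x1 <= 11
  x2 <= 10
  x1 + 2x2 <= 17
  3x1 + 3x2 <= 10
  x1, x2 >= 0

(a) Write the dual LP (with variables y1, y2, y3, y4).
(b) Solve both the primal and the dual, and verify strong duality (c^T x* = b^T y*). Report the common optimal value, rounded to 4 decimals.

The standard primal-dual pair for 'max c^T x s.t. A x <= b, x >= 0' is:
  Dual:  min b^T y  s.t.  A^T y >= c,  y >= 0.

So the dual LP is:
  minimize  11y1 + 10y2 + 17y3 + 10y4
  subject to:
    y1 + y3 + 3y4 >= 6
    y2 + 2y3 + 3y4 >= 5
    y1, y2, y3, y4 >= 0

Solving the primal: x* = (3.3333, 0).
  primal value c^T x* = 20.
Solving the dual: y* = (0, 0, 0, 2).
  dual value b^T y* = 20.
Strong duality: c^T x* = b^T y*. Confirmed.

20


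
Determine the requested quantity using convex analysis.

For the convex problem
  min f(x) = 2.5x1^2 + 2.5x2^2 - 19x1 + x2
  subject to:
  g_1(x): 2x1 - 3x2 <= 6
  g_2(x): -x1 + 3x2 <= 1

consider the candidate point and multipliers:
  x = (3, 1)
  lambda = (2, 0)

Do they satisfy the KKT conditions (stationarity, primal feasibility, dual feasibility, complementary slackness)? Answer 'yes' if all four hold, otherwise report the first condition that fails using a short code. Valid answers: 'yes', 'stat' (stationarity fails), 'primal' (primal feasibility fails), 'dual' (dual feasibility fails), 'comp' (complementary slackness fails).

Gradient of f: grad f(x) = Q x + c = (-4, 6)
Constraint values g_i(x) = a_i^T x - b_i:
  g_1((3, 1)) = -3
  g_2((3, 1)) = -1
Stationarity residual: grad f(x) + sum_i lambda_i a_i = (0, 0)
  -> stationarity OK
Primal feasibility (all g_i <= 0): OK
Dual feasibility (all lambda_i >= 0): OK
Complementary slackness (lambda_i * g_i(x) = 0 for all i): FAILS

Verdict: the first failing condition is complementary_slackness -> comp.

comp


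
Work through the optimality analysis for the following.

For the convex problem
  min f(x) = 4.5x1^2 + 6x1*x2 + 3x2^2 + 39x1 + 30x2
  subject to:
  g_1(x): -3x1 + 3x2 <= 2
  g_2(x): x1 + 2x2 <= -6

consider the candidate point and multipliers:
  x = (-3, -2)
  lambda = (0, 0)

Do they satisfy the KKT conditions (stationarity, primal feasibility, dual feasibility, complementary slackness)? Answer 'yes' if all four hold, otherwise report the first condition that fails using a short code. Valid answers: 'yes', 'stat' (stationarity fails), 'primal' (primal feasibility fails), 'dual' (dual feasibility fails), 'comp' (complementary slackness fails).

Gradient of f: grad f(x) = Q x + c = (0, 0)
Constraint values g_i(x) = a_i^T x - b_i:
  g_1((-3, -2)) = 1
  g_2((-3, -2)) = -1
Stationarity residual: grad f(x) + sum_i lambda_i a_i = (0, 0)
  -> stationarity OK
Primal feasibility (all g_i <= 0): FAILS
Dual feasibility (all lambda_i >= 0): OK
Complementary slackness (lambda_i * g_i(x) = 0 for all i): OK

Verdict: the first failing condition is primal_feasibility -> primal.

primal


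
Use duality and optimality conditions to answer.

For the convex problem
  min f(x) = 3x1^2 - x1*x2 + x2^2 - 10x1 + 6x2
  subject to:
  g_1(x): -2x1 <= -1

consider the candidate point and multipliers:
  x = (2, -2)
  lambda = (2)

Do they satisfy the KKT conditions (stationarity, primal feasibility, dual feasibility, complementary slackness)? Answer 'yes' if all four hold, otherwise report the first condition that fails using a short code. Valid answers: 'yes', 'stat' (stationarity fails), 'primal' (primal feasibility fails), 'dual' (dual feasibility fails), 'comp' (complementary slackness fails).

Gradient of f: grad f(x) = Q x + c = (4, 0)
Constraint values g_i(x) = a_i^T x - b_i:
  g_1((2, -2)) = -3
Stationarity residual: grad f(x) + sum_i lambda_i a_i = (0, 0)
  -> stationarity OK
Primal feasibility (all g_i <= 0): OK
Dual feasibility (all lambda_i >= 0): OK
Complementary slackness (lambda_i * g_i(x) = 0 for all i): FAILS

Verdict: the first failing condition is complementary_slackness -> comp.

comp


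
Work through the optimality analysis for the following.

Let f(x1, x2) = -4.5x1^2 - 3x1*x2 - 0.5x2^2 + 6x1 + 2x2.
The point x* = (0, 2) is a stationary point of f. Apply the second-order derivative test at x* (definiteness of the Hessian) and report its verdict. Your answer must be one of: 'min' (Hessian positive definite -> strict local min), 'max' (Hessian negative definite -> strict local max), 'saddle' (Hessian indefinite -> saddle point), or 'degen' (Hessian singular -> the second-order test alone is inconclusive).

Compute the Hessian H = grad^2 f:
  H = [[-9, -3], [-3, -1]]
Verify stationarity: grad f(x*) = H x* + g = (0, 0).
Eigenvalues of H: -10, 0.
H has a zero eigenvalue (singular; negative semidefinite but not definite), so H is neither positive definite, negative definite, nor indefinite. The second-order test alone is inconclusive -> degen.
(Indeed, f is constant along the null direction of H through x*, so x* is not a strict local extremum.)

degen


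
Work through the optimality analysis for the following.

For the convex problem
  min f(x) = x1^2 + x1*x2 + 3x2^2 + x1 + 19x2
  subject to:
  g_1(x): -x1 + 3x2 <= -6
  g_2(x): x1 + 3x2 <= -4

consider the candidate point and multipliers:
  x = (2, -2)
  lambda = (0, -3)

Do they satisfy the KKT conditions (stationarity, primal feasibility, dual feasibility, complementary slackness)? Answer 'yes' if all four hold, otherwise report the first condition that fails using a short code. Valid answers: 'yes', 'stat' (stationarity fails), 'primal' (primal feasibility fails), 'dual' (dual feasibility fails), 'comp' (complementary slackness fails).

Gradient of f: grad f(x) = Q x + c = (3, 9)
Constraint values g_i(x) = a_i^T x - b_i:
  g_1((2, -2)) = -2
  g_2((2, -2)) = 0
Stationarity residual: grad f(x) + sum_i lambda_i a_i = (0, 0)
  -> stationarity OK
Primal feasibility (all g_i <= 0): OK
Dual feasibility (all lambda_i >= 0): FAILS
Complementary slackness (lambda_i * g_i(x) = 0 for all i): OK

Verdict: the first failing condition is dual_feasibility -> dual.

dual


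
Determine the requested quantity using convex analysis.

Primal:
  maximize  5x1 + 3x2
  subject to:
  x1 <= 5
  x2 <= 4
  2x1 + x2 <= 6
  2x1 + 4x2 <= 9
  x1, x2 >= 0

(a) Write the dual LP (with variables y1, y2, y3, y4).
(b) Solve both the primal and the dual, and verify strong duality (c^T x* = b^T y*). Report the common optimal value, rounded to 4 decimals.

The standard primal-dual pair for 'max c^T x s.t. A x <= b, x >= 0' is:
  Dual:  min b^T y  s.t.  A^T y >= c,  y >= 0.

So the dual LP is:
  minimize  5y1 + 4y2 + 6y3 + 9y4
  subject to:
    y1 + 2y3 + 2y4 >= 5
    y2 + y3 + 4y4 >= 3
    y1, y2, y3, y4 >= 0

Solving the primal: x* = (2.5, 1).
  primal value c^T x* = 15.5.
Solving the dual: y* = (0, 0, 2.3333, 0.1667).
  dual value b^T y* = 15.5.
Strong duality: c^T x* = b^T y*. Confirmed.

15.5


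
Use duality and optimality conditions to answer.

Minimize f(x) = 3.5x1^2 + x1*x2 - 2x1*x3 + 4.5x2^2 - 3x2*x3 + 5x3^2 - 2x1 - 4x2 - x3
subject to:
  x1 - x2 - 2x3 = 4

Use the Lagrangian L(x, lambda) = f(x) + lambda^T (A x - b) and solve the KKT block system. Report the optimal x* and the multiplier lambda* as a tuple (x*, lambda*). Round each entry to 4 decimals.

Form the Lagrangian:
  L(x, lambda) = (1/2) x^T Q x + c^T x + lambda^T (A x - b)
Stationarity (grad_x L = 0): Q x + c + A^T lambda = 0.
Primal feasibility: A x = b.

This gives the KKT block system:
  [ Q   A^T ] [ x     ]   [-c ]
  [ A    0  ] [ lambda ] = [ b ]

Solving the linear system:
  x*      = (0.9379, -0.7327, -1.1647)
  lambda* = (-6.1623)
  f(x*)   = 13.4344

x* = (0.9379, -0.7327, -1.1647), lambda* = (-6.1623)


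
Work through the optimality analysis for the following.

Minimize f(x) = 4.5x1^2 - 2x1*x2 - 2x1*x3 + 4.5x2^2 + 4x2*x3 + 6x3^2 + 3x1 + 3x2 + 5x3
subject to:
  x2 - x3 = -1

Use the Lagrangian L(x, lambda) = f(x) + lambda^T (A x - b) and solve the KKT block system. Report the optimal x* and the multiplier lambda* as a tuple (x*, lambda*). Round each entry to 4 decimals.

Form the Lagrangian:
  L(x, lambda) = (1/2) x^T Q x + c^T x + lambda^T (A x - b)
Stationarity (grad_x L = 0): Q x + c + A^T lambda = 0.
Primal feasibility: A x = b.

This gives the KKT block system:
  [ Q   A^T ] [ x     ]   [-c ]
  [ A    0  ] [ lambda ] = [ b ]

Solving the linear system:
  x*      = (-0.5102, -0.898, 0.102)
  lambda* = (3.6531)
  f(x*)   = -0.0306

x* = (-0.5102, -0.898, 0.102), lambda* = (3.6531)


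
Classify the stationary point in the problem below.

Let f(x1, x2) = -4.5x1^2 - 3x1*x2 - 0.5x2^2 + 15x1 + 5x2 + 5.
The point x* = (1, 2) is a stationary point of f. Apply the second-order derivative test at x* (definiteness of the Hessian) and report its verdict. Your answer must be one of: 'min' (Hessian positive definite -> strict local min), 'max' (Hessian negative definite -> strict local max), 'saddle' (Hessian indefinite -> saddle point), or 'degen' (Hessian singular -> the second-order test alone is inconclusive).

Compute the Hessian H = grad^2 f:
  H = [[-9, -3], [-3, -1]]
Verify stationarity: grad f(x*) = H x* + g = (0, 0).
Eigenvalues of H: -10, 0.
H has a zero eigenvalue (singular; negative semidefinite but not definite), so H is neither positive definite, negative definite, nor indefinite. The second-order test alone is inconclusive -> degen.
(Indeed, f is constant along the null direction of H through x*, so x* is not a strict local extremum.)

degen


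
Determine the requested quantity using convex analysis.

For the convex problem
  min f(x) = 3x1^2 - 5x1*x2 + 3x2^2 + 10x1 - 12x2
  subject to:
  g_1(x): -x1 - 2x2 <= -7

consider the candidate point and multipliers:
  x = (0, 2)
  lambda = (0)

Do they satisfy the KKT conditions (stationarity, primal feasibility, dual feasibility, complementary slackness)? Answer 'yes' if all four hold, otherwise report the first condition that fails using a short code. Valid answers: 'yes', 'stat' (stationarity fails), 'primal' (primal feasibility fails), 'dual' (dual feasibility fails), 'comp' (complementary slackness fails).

Gradient of f: grad f(x) = Q x + c = (0, 0)
Constraint values g_i(x) = a_i^T x - b_i:
  g_1((0, 2)) = 3
Stationarity residual: grad f(x) + sum_i lambda_i a_i = (0, 0)
  -> stationarity OK
Primal feasibility (all g_i <= 0): FAILS
Dual feasibility (all lambda_i >= 0): OK
Complementary slackness (lambda_i * g_i(x) = 0 for all i): OK

Verdict: the first failing condition is primal_feasibility -> primal.

primal


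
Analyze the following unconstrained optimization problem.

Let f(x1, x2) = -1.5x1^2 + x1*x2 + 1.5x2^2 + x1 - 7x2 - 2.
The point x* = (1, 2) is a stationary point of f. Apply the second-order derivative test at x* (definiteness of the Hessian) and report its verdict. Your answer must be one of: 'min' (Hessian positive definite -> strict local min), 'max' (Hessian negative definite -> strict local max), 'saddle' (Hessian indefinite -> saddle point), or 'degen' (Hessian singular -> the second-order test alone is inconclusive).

Compute the Hessian H = grad^2 f:
  H = [[-3, 1], [1, 3]]
Verify stationarity: grad f(x*) = H x* + g = (0, 0).
Eigenvalues of H: -3.1623, 3.1623.
Eigenvalues have mixed signs, so H is indefinite -> x* is a saddle point.

saddle


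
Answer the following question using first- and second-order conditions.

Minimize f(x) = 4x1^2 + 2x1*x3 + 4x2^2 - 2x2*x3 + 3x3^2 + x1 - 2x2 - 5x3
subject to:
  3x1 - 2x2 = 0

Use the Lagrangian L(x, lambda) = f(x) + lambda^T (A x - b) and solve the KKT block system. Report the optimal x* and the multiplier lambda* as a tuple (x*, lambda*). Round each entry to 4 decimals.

Form the Lagrangian:
  L(x, lambda) = (1/2) x^T Q x + c^T x + lambda^T (A x - b)
Stationarity (grad_x L = 0): Q x + c + A^T lambda = 0.
Primal feasibility: A x = b.

This gives the KKT block system:
  [ Q   A^T ] [ x     ]   [-c ]
  [ A    0  ] [ lambda ] = [ b ]

Solving the linear system:
  x*      = (0.1097, 0.1645, 0.8516)
  lambda* = (-1.1935)
  f(x*)   = -2.2387

x* = (0.1097, 0.1645, 0.8516), lambda* = (-1.1935)


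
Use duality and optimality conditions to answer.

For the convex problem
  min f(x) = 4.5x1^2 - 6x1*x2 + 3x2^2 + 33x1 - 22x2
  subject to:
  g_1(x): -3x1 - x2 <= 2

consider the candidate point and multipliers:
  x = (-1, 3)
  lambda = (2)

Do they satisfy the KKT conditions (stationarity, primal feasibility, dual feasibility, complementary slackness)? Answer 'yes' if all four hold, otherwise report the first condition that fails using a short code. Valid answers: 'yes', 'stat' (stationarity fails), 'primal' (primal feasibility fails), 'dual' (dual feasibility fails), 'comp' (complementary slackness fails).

Gradient of f: grad f(x) = Q x + c = (6, 2)
Constraint values g_i(x) = a_i^T x - b_i:
  g_1((-1, 3)) = -2
Stationarity residual: grad f(x) + sum_i lambda_i a_i = (0, 0)
  -> stationarity OK
Primal feasibility (all g_i <= 0): OK
Dual feasibility (all lambda_i >= 0): OK
Complementary slackness (lambda_i * g_i(x) = 0 for all i): FAILS

Verdict: the first failing condition is complementary_slackness -> comp.

comp


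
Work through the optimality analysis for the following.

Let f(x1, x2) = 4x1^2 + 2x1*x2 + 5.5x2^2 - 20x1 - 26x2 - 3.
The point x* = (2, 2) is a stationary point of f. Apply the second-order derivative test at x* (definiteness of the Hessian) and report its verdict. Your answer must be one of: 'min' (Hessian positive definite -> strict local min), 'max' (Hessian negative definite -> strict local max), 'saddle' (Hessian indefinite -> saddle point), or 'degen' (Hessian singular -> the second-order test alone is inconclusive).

Compute the Hessian H = grad^2 f:
  H = [[8, 2], [2, 11]]
Verify stationarity: grad f(x*) = H x* + g = (0, 0).
Eigenvalues of H: 7, 12.
Both eigenvalues > 0, so H is positive definite -> x* is a strict local min.

min


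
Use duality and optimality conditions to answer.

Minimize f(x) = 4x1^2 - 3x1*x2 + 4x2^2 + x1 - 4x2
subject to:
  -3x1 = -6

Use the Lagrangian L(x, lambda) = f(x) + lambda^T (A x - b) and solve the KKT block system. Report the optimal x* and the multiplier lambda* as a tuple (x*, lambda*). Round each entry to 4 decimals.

Form the Lagrangian:
  L(x, lambda) = (1/2) x^T Q x + c^T x + lambda^T (A x - b)
Stationarity (grad_x L = 0): Q x + c + A^T lambda = 0.
Primal feasibility: A x = b.

This gives the KKT block system:
  [ Q   A^T ] [ x     ]   [-c ]
  [ A    0  ] [ lambda ] = [ b ]

Solving the linear system:
  x*      = (2, 1.25)
  lambda* = (4.4167)
  f(x*)   = 11.75

x* = (2, 1.25), lambda* = (4.4167)


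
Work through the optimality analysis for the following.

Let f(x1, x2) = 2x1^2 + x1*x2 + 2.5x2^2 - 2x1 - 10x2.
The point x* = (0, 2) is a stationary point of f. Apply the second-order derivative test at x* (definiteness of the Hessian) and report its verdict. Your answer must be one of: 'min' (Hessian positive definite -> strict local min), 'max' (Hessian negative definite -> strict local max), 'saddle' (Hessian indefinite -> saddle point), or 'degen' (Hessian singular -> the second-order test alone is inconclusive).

Compute the Hessian H = grad^2 f:
  H = [[4, 1], [1, 5]]
Verify stationarity: grad f(x*) = H x* + g = (0, 0).
Eigenvalues of H: 3.382, 5.618.
Both eigenvalues > 0, so H is positive definite -> x* is a strict local min.

min


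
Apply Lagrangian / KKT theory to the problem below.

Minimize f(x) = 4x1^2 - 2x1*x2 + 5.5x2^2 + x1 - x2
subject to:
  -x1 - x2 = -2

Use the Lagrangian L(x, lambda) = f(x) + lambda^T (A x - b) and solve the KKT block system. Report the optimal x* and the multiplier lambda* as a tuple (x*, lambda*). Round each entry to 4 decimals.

Form the Lagrangian:
  L(x, lambda) = (1/2) x^T Q x + c^T x + lambda^T (A x - b)
Stationarity (grad_x L = 0): Q x + c + A^T lambda = 0.
Primal feasibility: A x = b.

This gives the KKT block system:
  [ Q   A^T ] [ x     ]   [-c ]
  [ A    0  ] [ lambda ] = [ b ]

Solving the linear system:
  x*      = (1.0435, 0.9565)
  lambda* = (7.4348)
  f(x*)   = 7.4783

x* = (1.0435, 0.9565), lambda* = (7.4348)


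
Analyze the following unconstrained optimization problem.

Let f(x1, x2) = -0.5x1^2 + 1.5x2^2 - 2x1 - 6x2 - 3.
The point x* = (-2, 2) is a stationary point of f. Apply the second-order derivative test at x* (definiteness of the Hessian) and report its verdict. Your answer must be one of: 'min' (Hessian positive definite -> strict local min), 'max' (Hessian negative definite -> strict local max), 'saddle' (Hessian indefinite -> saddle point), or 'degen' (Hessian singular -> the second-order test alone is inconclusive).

Compute the Hessian H = grad^2 f:
  H = [[-1, 0], [0, 3]]
Verify stationarity: grad f(x*) = H x* + g = (0, 0).
Eigenvalues of H: -1, 3.
Eigenvalues have mixed signs, so H is indefinite -> x* is a saddle point.

saddle


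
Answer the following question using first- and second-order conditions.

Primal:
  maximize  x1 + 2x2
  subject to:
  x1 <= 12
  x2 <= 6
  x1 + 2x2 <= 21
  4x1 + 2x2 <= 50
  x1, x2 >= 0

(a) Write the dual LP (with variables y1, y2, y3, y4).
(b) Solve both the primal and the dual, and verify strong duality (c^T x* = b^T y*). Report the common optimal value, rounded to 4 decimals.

The standard primal-dual pair for 'max c^T x s.t. A x <= b, x >= 0' is:
  Dual:  min b^T y  s.t.  A^T y >= c,  y >= 0.

So the dual LP is:
  minimize  12y1 + 6y2 + 21y3 + 50y4
  subject to:
    y1 + y3 + 4y4 >= 1
    y2 + 2y3 + 2y4 >= 2
    y1, y2, y3, y4 >= 0

Solving the primal: x* = (9.6667, 5.6667).
  primal value c^T x* = 21.
Solving the dual: y* = (0, 0, 1, 0).
  dual value b^T y* = 21.
Strong duality: c^T x* = b^T y*. Confirmed.

21


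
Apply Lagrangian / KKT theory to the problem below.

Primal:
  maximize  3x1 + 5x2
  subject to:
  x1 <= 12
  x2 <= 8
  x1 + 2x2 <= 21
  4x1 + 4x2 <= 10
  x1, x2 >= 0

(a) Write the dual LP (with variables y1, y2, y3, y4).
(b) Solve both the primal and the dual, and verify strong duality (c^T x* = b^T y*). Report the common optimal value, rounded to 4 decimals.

The standard primal-dual pair for 'max c^T x s.t. A x <= b, x >= 0' is:
  Dual:  min b^T y  s.t.  A^T y >= c,  y >= 0.

So the dual LP is:
  minimize  12y1 + 8y2 + 21y3 + 10y4
  subject to:
    y1 + y3 + 4y4 >= 3
    y2 + 2y3 + 4y4 >= 5
    y1, y2, y3, y4 >= 0

Solving the primal: x* = (0, 2.5).
  primal value c^T x* = 12.5.
Solving the dual: y* = (0, 0, 0, 1.25).
  dual value b^T y* = 12.5.
Strong duality: c^T x* = b^T y*. Confirmed.

12.5


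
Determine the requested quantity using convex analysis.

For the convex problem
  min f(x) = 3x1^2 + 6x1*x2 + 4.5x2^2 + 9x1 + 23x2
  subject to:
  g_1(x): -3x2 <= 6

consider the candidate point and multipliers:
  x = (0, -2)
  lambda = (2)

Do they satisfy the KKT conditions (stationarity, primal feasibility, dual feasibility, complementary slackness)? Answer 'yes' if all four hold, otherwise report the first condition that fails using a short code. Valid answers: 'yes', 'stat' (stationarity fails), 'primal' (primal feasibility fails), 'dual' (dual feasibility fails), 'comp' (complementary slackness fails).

Gradient of f: grad f(x) = Q x + c = (-3, 5)
Constraint values g_i(x) = a_i^T x - b_i:
  g_1((0, -2)) = 0
Stationarity residual: grad f(x) + sum_i lambda_i a_i = (-3, -1)
  -> stationarity FAILS
Primal feasibility (all g_i <= 0): OK
Dual feasibility (all lambda_i >= 0): OK
Complementary slackness (lambda_i * g_i(x) = 0 for all i): OK

Verdict: the first failing condition is stationarity -> stat.

stat


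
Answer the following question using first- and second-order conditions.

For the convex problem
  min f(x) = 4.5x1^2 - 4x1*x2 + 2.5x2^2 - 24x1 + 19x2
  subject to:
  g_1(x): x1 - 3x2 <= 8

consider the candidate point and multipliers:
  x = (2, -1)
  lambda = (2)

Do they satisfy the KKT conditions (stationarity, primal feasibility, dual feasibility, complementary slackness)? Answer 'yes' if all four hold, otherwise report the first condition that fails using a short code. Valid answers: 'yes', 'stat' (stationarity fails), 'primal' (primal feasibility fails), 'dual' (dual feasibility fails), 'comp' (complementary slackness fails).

Gradient of f: grad f(x) = Q x + c = (-2, 6)
Constraint values g_i(x) = a_i^T x - b_i:
  g_1((2, -1)) = -3
Stationarity residual: grad f(x) + sum_i lambda_i a_i = (0, 0)
  -> stationarity OK
Primal feasibility (all g_i <= 0): OK
Dual feasibility (all lambda_i >= 0): OK
Complementary slackness (lambda_i * g_i(x) = 0 for all i): FAILS

Verdict: the first failing condition is complementary_slackness -> comp.

comp


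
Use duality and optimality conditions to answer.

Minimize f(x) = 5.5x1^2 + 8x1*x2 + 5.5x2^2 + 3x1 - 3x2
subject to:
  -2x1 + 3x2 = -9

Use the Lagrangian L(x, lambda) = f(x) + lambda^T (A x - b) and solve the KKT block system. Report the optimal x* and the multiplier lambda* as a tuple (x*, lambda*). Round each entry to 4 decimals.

Form the Lagrangian:
  L(x, lambda) = (1/2) x^T Q x + c^T x + lambda^T (A x - b)
Stationarity (grad_x L = 0): Q x + c + A^T lambda = 0.
Primal feasibility: A x = b.

This gives the KKT block system:
  [ Q   A^T ] [ x     ]   [-c ]
  [ A    0  ] [ lambda ] = [ b ]

Solving the linear system:
  x*      = (1.6946, -1.8703)
  lambda* = (3.3389)
  f(x*)   = 20.3724

x* = (1.6946, -1.8703), lambda* = (3.3389)


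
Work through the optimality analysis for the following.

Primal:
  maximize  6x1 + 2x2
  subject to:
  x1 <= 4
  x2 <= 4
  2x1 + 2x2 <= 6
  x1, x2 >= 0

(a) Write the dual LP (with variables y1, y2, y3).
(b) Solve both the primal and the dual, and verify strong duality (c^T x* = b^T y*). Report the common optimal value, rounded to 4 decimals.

The standard primal-dual pair for 'max c^T x s.t. A x <= b, x >= 0' is:
  Dual:  min b^T y  s.t.  A^T y >= c,  y >= 0.

So the dual LP is:
  minimize  4y1 + 4y2 + 6y3
  subject to:
    y1 + 2y3 >= 6
    y2 + 2y3 >= 2
    y1, y2, y3 >= 0

Solving the primal: x* = (3, 0).
  primal value c^T x* = 18.
Solving the dual: y* = (0, 0, 3).
  dual value b^T y* = 18.
Strong duality: c^T x* = b^T y*. Confirmed.

18


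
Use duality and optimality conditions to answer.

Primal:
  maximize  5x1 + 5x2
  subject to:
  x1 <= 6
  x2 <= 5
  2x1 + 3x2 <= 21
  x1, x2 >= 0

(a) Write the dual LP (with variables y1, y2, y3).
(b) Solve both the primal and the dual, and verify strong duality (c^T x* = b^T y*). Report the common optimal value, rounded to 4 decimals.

The standard primal-dual pair for 'max c^T x s.t. A x <= b, x >= 0' is:
  Dual:  min b^T y  s.t.  A^T y >= c,  y >= 0.

So the dual LP is:
  minimize  6y1 + 5y2 + 21y3
  subject to:
    y1 + 2y3 >= 5
    y2 + 3y3 >= 5
    y1, y2, y3 >= 0

Solving the primal: x* = (6, 3).
  primal value c^T x* = 45.
Solving the dual: y* = (1.6667, 0, 1.6667).
  dual value b^T y* = 45.
Strong duality: c^T x* = b^T y*. Confirmed.

45


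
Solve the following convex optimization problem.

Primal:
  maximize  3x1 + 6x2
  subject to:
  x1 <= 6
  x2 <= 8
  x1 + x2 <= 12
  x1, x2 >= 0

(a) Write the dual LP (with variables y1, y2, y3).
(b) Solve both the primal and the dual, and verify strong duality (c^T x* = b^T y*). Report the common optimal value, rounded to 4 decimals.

The standard primal-dual pair for 'max c^T x s.t. A x <= b, x >= 0' is:
  Dual:  min b^T y  s.t.  A^T y >= c,  y >= 0.

So the dual LP is:
  minimize  6y1 + 8y2 + 12y3
  subject to:
    y1 + y3 >= 3
    y2 + y3 >= 6
    y1, y2, y3 >= 0

Solving the primal: x* = (4, 8).
  primal value c^T x* = 60.
Solving the dual: y* = (0, 3, 3).
  dual value b^T y* = 60.
Strong duality: c^T x* = b^T y*. Confirmed.

60


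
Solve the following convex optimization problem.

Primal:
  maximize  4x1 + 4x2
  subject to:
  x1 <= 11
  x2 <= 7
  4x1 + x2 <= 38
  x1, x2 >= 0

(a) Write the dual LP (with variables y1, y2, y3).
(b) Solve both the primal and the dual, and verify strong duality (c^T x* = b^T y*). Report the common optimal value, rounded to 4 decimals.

The standard primal-dual pair for 'max c^T x s.t. A x <= b, x >= 0' is:
  Dual:  min b^T y  s.t.  A^T y >= c,  y >= 0.

So the dual LP is:
  minimize  11y1 + 7y2 + 38y3
  subject to:
    y1 + 4y3 >= 4
    y2 + y3 >= 4
    y1, y2, y3 >= 0

Solving the primal: x* = (7.75, 7).
  primal value c^T x* = 59.
Solving the dual: y* = (0, 3, 1).
  dual value b^T y* = 59.
Strong duality: c^T x* = b^T y*. Confirmed.

59


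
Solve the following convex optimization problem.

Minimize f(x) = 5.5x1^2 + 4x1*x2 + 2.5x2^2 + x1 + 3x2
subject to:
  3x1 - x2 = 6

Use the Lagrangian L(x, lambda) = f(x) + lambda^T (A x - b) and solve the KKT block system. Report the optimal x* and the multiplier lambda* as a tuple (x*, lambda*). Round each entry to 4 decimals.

Form the Lagrangian:
  L(x, lambda) = (1/2) x^T Q x + c^T x + lambda^T (A x - b)
Stationarity (grad_x L = 0): Q x + c + A^T lambda = 0.
Primal feasibility: A x = b.

This gives the KKT block system:
  [ Q   A^T ] [ x     ]   [-c ]
  [ A    0  ] [ lambda ] = [ b ]

Solving the linear system:
  x*      = (1.3, -2.1)
  lambda* = (-2.3)
  f(x*)   = 4.4

x* = (1.3, -2.1), lambda* = (-2.3)


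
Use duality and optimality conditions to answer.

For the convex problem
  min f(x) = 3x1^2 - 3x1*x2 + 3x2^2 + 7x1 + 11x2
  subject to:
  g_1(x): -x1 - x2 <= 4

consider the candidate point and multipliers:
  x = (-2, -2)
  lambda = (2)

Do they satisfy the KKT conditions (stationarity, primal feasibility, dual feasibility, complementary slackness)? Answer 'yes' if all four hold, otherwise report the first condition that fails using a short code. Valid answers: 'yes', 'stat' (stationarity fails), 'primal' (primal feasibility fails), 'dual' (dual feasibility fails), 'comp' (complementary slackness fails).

Gradient of f: grad f(x) = Q x + c = (1, 5)
Constraint values g_i(x) = a_i^T x - b_i:
  g_1((-2, -2)) = 0
Stationarity residual: grad f(x) + sum_i lambda_i a_i = (-1, 3)
  -> stationarity FAILS
Primal feasibility (all g_i <= 0): OK
Dual feasibility (all lambda_i >= 0): OK
Complementary slackness (lambda_i * g_i(x) = 0 for all i): OK

Verdict: the first failing condition is stationarity -> stat.

stat


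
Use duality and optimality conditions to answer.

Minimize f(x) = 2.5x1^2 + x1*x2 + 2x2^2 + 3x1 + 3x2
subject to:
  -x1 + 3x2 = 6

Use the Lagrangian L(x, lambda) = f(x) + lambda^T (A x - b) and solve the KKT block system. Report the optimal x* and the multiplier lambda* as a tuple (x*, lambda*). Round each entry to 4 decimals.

Form the Lagrangian:
  L(x, lambda) = (1/2) x^T Q x + c^T x + lambda^T (A x - b)
Stationarity (grad_x L = 0): Q x + c + A^T lambda = 0.
Primal feasibility: A x = b.

This gives the KKT block system:
  [ Q   A^T ] [ x     ]   [-c ]
  [ A    0  ] [ lambda ] = [ b ]

Solving the linear system:
  x*      = (-1.4182, 1.5273)
  lambda* = (-2.5636)
  f(x*)   = 7.8545

x* = (-1.4182, 1.5273), lambda* = (-2.5636)


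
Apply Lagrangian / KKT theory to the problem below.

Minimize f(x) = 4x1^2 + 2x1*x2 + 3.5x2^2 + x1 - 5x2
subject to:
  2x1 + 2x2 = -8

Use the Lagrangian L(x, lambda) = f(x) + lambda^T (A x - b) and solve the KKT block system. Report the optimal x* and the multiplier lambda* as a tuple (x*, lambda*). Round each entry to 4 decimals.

Form the Lagrangian:
  L(x, lambda) = (1/2) x^T Q x + c^T x + lambda^T (A x - b)
Stationarity (grad_x L = 0): Q x + c + A^T lambda = 0.
Primal feasibility: A x = b.

This gives the KKT block system:
  [ Q   A^T ] [ x     ]   [-c ]
  [ A    0  ] [ lambda ] = [ b ]

Solving the linear system:
  x*      = (-2.3636, -1.6364)
  lambda* = (10.5909)
  f(x*)   = 45.2727

x* = (-2.3636, -1.6364), lambda* = (10.5909)


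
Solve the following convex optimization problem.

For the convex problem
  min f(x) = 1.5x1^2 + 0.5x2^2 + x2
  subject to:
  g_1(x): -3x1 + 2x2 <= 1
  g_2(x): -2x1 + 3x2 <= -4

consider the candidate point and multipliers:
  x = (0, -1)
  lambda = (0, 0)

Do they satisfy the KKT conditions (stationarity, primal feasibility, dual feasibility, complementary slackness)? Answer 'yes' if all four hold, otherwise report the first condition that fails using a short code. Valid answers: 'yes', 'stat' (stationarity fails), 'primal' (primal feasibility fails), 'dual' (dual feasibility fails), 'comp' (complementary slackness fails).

Gradient of f: grad f(x) = Q x + c = (0, 0)
Constraint values g_i(x) = a_i^T x - b_i:
  g_1((0, -1)) = -3
  g_2((0, -1)) = 1
Stationarity residual: grad f(x) + sum_i lambda_i a_i = (0, 0)
  -> stationarity OK
Primal feasibility (all g_i <= 0): FAILS
Dual feasibility (all lambda_i >= 0): OK
Complementary slackness (lambda_i * g_i(x) = 0 for all i): OK

Verdict: the first failing condition is primal_feasibility -> primal.

primal


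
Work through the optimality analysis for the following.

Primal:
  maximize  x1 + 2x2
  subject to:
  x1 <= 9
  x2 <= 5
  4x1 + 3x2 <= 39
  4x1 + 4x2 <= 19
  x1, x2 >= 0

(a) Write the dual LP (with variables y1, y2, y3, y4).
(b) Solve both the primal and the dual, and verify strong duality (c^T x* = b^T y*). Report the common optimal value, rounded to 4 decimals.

The standard primal-dual pair for 'max c^T x s.t. A x <= b, x >= 0' is:
  Dual:  min b^T y  s.t.  A^T y >= c,  y >= 0.

So the dual LP is:
  minimize  9y1 + 5y2 + 39y3 + 19y4
  subject to:
    y1 + 4y3 + 4y4 >= 1
    y2 + 3y3 + 4y4 >= 2
    y1, y2, y3, y4 >= 0

Solving the primal: x* = (0, 4.75).
  primal value c^T x* = 9.5.
Solving the dual: y* = (0, 0, 0, 0.5).
  dual value b^T y* = 9.5.
Strong duality: c^T x* = b^T y*. Confirmed.

9.5


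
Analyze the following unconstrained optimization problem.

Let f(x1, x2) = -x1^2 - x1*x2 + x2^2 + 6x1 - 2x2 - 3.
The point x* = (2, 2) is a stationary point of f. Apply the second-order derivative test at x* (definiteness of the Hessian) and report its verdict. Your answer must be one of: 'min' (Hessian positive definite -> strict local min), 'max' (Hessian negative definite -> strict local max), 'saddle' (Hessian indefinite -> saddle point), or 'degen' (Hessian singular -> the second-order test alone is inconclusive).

Compute the Hessian H = grad^2 f:
  H = [[-2, -1], [-1, 2]]
Verify stationarity: grad f(x*) = H x* + g = (0, 0).
Eigenvalues of H: -2.2361, 2.2361.
Eigenvalues have mixed signs, so H is indefinite -> x* is a saddle point.

saddle


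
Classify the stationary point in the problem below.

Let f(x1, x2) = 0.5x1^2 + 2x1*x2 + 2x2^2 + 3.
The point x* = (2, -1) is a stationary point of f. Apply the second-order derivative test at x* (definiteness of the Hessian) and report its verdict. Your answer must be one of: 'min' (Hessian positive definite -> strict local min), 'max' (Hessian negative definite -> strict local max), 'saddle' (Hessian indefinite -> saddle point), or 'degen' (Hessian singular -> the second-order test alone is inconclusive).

Compute the Hessian H = grad^2 f:
  H = [[1, 2], [2, 4]]
Verify stationarity: grad f(x*) = H x* + g = (0, 0).
Eigenvalues of H: 0, 5.
H has a zero eigenvalue (singular; positive semidefinite but not definite), so H is neither positive definite, negative definite, nor indefinite. The second-order test alone is inconclusive -> degen.
(Indeed, f is constant along the null direction of H through x*, so x* is not a strict local extremum.)

degen


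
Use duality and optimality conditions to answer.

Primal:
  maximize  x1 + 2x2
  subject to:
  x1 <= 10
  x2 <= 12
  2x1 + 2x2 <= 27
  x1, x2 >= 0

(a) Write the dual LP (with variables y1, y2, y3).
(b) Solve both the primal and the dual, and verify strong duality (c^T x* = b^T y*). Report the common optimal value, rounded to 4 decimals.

The standard primal-dual pair for 'max c^T x s.t. A x <= b, x >= 0' is:
  Dual:  min b^T y  s.t.  A^T y >= c,  y >= 0.

So the dual LP is:
  minimize  10y1 + 12y2 + 27y3
  subject to:
    y1 + 2y3 >= 1
    y2 + 2y3 >= 2
    y1, y2, y3 >= 0

Solving the primal: x* = (1.5, 12).
  primal value c^T x* = 25.5.
Solving the dual: y* = (0, 1, 0.5).
  dual value b^T y* = 25.5.
Strong duality: c^T x* = b^T y*. Confirmed.

25.5


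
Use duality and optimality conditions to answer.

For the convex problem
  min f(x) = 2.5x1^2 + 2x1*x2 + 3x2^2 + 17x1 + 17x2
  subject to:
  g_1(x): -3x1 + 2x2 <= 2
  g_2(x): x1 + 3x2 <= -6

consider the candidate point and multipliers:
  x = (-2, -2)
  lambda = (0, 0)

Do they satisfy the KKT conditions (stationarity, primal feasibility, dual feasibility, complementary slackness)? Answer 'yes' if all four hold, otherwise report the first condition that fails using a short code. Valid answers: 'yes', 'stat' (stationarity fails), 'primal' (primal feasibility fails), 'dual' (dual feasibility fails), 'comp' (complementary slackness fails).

Gradient of f: grad f(x) = Q x + c = (3, 1)
Constraint values g_i(x) = a_i^T x - b_i:
  g_1((-2, -2)) = 0
  g_2((-2, -2)) = -2
Stationarity residual: grad f(x) + sum_i lambda_i a_i = (3, 1)
  -> stationarity FAILS
Primal feasibility (all g_i <= 0): OK
Dual feasibility (all lambda_i >= 0): OK
Complementary slackness (lambda_i * g_i(x) = 0 for all i): OK

Verdict: the first failing condition is stationarity -> stat.

stat


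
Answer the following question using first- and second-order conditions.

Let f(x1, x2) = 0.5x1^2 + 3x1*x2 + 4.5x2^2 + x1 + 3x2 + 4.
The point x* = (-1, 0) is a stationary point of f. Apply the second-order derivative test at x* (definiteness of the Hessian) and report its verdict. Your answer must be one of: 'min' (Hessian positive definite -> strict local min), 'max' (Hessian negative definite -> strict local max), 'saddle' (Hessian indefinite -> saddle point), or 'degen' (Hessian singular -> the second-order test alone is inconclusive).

Compute the Hessian H = grad^2 f:
  H = [[1, 3], [3, 9]]
Verify stationarity: grad f(x*) = H x* + g = (0, 0).
Eigenvalues of H: 0, 10.
H has a zero eigenvalue (singular; positive semidefinite but not definite), so H is neither positive definite, negative definite, nor indefinite. The second-order test alone is inconclusive -> degen.
(Indeed, f is constant along the null direction of H through x*, so x* is not a strict local extremum.)

degen


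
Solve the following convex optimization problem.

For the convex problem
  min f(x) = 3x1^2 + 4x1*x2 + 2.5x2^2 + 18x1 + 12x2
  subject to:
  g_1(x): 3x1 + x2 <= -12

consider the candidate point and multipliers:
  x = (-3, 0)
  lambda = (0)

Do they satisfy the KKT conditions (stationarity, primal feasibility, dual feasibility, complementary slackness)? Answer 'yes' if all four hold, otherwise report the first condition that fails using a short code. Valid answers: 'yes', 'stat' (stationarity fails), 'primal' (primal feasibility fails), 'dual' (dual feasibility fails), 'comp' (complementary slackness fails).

Gradient of f: grad f(x) = Q x + c = (0, 0)
Constraint values g_i(x) = a_i^T x - b_i:
  g_1((-3, 0)) = 3
Stationarity residual: grad f(x) + sum_i lambda_i a_i = (0, 0)
  -> stationarity OK
Primal feasibility (all g_i <= 0): FAILS
Dual feasibility (all lambda_i >= 0): OK
Complementary slackness (lambda_i * g_i(x) = 0 for all i): OK

Verdict: the first failing condition is primal_feasibility -> primal.

primal


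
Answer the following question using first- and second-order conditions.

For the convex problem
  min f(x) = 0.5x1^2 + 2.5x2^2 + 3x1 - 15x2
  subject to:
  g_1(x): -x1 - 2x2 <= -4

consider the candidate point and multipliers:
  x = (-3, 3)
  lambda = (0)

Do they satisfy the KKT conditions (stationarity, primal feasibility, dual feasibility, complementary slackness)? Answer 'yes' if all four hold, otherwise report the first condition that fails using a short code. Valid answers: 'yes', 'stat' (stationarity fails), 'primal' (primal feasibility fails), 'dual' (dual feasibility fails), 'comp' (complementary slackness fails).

Gradient of f: grad f(x) = Q x + c = (0, 0)
Constraint values g_i(x) = a_i^T x - b_i:
  g_1((-3, 3)) = 1
Stationarity residual: grad f(x) + sum_i lambda_i a_i = (0, 0)
  -> stationarity OK
Primal feasibility (all g_i <= 0): FAILS
Dual feasibility (all lambda_i >= 0): OK
Complementary slackness (lambda_i * g_i(x) = 0 for all i): OK

Verdict: the first failing condition is primal_feasibility -> primal.

primal


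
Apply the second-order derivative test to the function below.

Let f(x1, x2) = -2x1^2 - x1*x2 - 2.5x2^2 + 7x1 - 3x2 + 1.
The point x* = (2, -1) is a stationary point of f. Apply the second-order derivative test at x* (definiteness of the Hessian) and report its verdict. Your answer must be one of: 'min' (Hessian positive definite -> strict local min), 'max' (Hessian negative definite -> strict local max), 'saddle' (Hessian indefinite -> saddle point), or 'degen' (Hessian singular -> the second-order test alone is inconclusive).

Compute the Hessian H = grad^2 f:
  H = [[-4, -1], [-1, -5]]
Verify stationarity: grad f(x*) = H x* + g = (0, 0).
Eigenvalues of H: -5.618, -3.382.
Both eigenvalues < 0, so H is negative definite -> x* is a strict local max.

max


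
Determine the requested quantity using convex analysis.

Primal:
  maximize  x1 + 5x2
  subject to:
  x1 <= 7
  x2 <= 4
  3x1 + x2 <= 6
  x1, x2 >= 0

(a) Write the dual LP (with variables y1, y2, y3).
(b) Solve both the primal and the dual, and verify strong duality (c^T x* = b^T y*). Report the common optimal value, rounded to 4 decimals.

The standard primal-dual pair for 'max c^T x s.t. A x <= b, x >= 0' is:
  Dual:  min b^T y  s.t.  A^T y >= c,  y >= 0.

So the dual LP is:
  minimize  7y1 + 4y2 + 6y3
  subject to:
    y1 + 3y3 >= 1
    y2 + y3 >= 5
    y1, y2, y3 >= 0

Solving the primal: x* = (0.6667, 4).
  primal value c^T x* = 20.6667.
Solving the dual: y* = (0, 4.6667, 0.3333).
  dual value b^T y* = 20.6667.
Strong duality: c^T x* = b^T y*. Confirmed.

20.6667


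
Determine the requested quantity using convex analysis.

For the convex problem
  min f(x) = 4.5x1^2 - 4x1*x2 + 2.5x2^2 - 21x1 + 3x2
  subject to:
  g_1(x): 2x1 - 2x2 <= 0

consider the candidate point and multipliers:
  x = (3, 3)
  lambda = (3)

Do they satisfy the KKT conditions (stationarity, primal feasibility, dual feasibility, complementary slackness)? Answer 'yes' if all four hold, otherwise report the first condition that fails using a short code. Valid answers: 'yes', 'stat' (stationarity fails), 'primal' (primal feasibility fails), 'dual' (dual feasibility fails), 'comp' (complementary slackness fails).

Gradient of f: grad f(x) = Q x + c = (-6, 6)
Constraint values g_i(x) = a_i^T x - b_i:
  g_1((3, 3)) = 0
Stationarity residual: grad f(x) + sum_i lambda_i a_i = (0, 0)
  -> stationarity OK
Primal feasibility (all g_i <= 0): OK
Dual feasibility (all lambda_i >= 0): OK
Complementary slackness (lambda_i * g_i(x) = 0 for all i): OK

Verdict: yes, KKT holds.

yes
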